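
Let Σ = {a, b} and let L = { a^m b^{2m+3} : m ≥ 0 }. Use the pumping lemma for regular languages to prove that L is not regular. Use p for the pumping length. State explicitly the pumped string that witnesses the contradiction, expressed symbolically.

a^{p+k} b^{2p+3}

Assume L is regular. Let p be the pumping length given by the pumping lemma.
Let w = a^p b^{2p+3} ∈ L; note |w| = 3p+3 ≥ p.
The pumping lemma gives a decomposition w = xyz where |xy| ≤ p and y is nonempty.
The first p characters of w are a's, so xy (and hence y) consists only of a's. Write y = a^k, 1 ≤ k ≤ p.
Pump with i = 2: xy^2z = a^{p+k} b^{2p+3}. For this to lie in L we would need 2p+3 = 2(p+k)+3, which forces k = 0. But k ≥ 1, so xy^2z ∉ L.
Contradiction. Therefore L is not regular.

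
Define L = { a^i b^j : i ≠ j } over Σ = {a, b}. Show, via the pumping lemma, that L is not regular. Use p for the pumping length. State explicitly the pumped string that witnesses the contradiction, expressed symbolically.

a^{p+p!} b^{p+p!}

Assume L is regular. Let p be the pumping length given by the pumping lemma.
Choose w = a^p b^{p+p!}. Since p ≠ p+p!, w ∈ L; and |w| ≥ p.
Write w = xyz as guaranteed by the lemma, with |xy| ≤ p and |y| > 0.
The first p characters of w are a's, so xy (and hence y) consists only of a's. Write y = a^k, 1 ≤ k ≤ p.
Since 1 ≤ k ≤ p, k divides p!; set t = 1 + p!/k. Then xy^t z has p + (p!/k)·k = p + p! copies of a. Now the a-count equals the b-count, so i ≠ j fails. So xy^t z = a^{p+p!} b^{p+p!} ∉ L.
Contradiction. Therefore L is not regular.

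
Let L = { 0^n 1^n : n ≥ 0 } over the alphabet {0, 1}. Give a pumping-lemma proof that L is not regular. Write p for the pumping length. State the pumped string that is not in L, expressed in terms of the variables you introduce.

0^{p+k} 1^p

Assume L is regular; let p be its pumping constant.
Take w = 0^p 1^p. Then w ∈ L and |w| = 2p ≥ p.
Write w = xyz as guaranteed by the lemma, with |xy| ≤ p and y is nonempty.
The first p characters of w are 0's, so xy (and hence y) consists only of 0's. Write y = 0^k, 1 ≤ k ≤ p.
Pump with i = 2: xy^2z = 0^{p+k} 1^p. For this to lie in L we would need p = p+k, which forces k = 0. But k ≥ 1, so xy^2z ∉ L.
This contradicts the pumping lemma, so L is not regular.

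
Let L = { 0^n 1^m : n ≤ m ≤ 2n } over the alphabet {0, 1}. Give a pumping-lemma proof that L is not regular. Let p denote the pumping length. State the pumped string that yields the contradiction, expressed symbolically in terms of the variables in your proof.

Toward a contradiction, assume L is regular with pumping length p.
Take w = 0^p 1^p ∈ L (since p ≤ p ≤ 2p), with |w| = 2p ≥ p.
By the pumping lemma, w = xyz with |xy| ≤ p and |y| ≥ 1.
Since the first p symbols of w are all 0's and |xy| ≤ p, y lies entirely in the leading 0-block: y = 0^k for some k with 1 ≤ k ≤ p.
Pump with i = 2: xy^2z = 0^{p+k} 1^p. Now n = p+k > p = m, so the condition n ≤ m fails. Thus xy^2z ∉ L.
Contradiction. Therefore L is not regular.

0^{p+k} 1^p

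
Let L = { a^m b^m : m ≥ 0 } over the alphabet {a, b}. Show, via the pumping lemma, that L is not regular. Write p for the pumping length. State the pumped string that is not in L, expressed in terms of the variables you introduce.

Suppose for contradiction that L is regular, and let p be the pumping length.
Let w = a^p b^p ∈ L; note |w| = 2p ≥ p.
Write w = xyz as guaranteed by the lemma, with |xy| ≤ p and |y| > 0.
The first p characters of w are a's, so xy (and hence y) consists only of a's. Write y = a^k, 1 ≤ k ≤ p.
Pump with i = 2: xy^2z = a^{p+k} b^p. For this to lie in L we would need p = p+k, which forces k = 0. But k ≥ 1, so xy^2z ∉ L.
This contradicts the pumping lemma, so L is not regular.

a^{p+k} b^p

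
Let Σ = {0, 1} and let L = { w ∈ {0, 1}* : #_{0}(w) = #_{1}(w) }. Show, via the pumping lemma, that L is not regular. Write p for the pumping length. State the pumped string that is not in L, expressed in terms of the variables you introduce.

Assume L is regular; let p be its pumping constant.
Choose w = 0^p 1^p ∈ L with |w| = 2p ≥ p.
Write w = xyz as guaranteed by the lemma, with |xy| ≤ p and |y| > 0.
Since the first p symbols of w are all 0's and |xy| ≤ p, y lies entirely in the leading 0-block: y = 0^k for some k with 1 ≤ k ≤ p.
Pump with i = 2: xy^2z = 0^{p+k} 1^p has p+k occurrences of 0 but only p of 1. Since k ≥ 1 the counts differ, so xy^2z ∉ L.
This is a contradiction; hence L is not regular.

0^{p+k} 1^p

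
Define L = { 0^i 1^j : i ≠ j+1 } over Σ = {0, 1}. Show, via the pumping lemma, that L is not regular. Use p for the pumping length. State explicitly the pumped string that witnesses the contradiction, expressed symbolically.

Assume L is regular; let p be its pumping constant.
Choose w = 0^p 1^{p+p!-1}. Since p ≠ (p+p!-1)+1 = p+p!, w ∈ L; and |w| ≥ p.
The pumping lemma gives a decomposition w = xyz where |xy| ≤ p and y is nonempty.
Because |xy| ≤ p and w begins with p copies of 0, we have y = 0^k with 1 ≤ k ≤ p.
Since 1 ≤ k ≤ p, k divides p!; set t = 1 + p!/k. Then xy^t z has p + (p!/k)·k = p + p! copies of 0. Now the 0-count is p+p! and (1-count)+1 = (p+p!-1)+1 = p+p!, so i ≠ j+1 fails. So xy^t z = 0^{p+p!} 1^{p+p!-1} ∉ L.
This is a contradiction; hence L is not regular.

0^{p+p!} 1^{p+p!-1}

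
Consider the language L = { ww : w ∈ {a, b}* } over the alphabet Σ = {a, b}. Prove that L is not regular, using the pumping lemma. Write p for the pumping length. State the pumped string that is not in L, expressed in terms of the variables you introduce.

a^{p+k} b^p a^p b^p

Suppose for contradiction that L is regular, and let p be the pumping length.
Take w = a^p b^p a^p b^p = uu where u = a^pb^p; then w ∈ L and |w| = 4p ≥ p.
The pumping lemma gives a decomposition w = xyz where |xy| ≤ p and |y| > 0.
The first p characters of w are a's, so xy (and hence y) consists only of a's. Write y = a^k, 1 ≤ k ≤ p.
Pump with i = 2: xy^2z = a^{p+k} b^p a^p b^p, of length 4p+k. Suppose this equals vv. The string starts with a and ends with b, so v does too; thus the boundary between the two copies of v is a b→a transition. There is exactly one such transition, at position 2p+k, so |v| = 2p+k and |vv| = 4p+2k ≠ 4p+k since k ≥ 1. So xy^2z ∉ L.
This is a contradiction; hence L is not regular.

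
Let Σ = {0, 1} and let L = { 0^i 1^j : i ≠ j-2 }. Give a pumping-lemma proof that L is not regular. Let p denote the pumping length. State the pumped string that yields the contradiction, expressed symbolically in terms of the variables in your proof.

Toward a contradiction, assume L is regular with pumping length p.
Choose w = 0^p 1^{p+p!+2}. Since p ≠ (p+p!+2)-2 = p+p!, w ∈ L; and |w| ≥ p.
By the pumping lemma, w = xyz with |xy| ≤ p and |y| > 0.
Since the first p symbols of w are all 0's and |xy| ≤ p, y lies entirely in the leading 0-block: y = 0^k for some k with 1 ≤ k ≤ p.
Since 1 ≤ k ≤ p, k divides p!; set t = 1 + p!/k. Then xy^t z has p + (p!/k)·k = p + p! copies of 0. Now the 0-count is p+p! and (1-count)-2 = (p+p!+2)-2 = p+p!, so i ≠ j-2 fails. So xy^t z = 0^{p+p!} 1^{p+p!+2} ∉ L.
This is a contradiction; hence L is not regular.

0^{p+p!} 1^{p+p!+2}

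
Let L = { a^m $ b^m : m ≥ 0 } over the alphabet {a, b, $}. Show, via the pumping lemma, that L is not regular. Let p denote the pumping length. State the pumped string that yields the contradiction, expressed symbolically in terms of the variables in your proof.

Suppose for contradiction that L is regular, and let p be the pumping length.
Take w = a^p $ b^p ∈ L with |w| = 2p+1 ≥ p.
Write w = xyz as guaranteed by the lemma, with |xy| ≤ p and |y| > 0.
The first p characters of w are a's, so xy (and hence y) consists only of a's. Write y = a^k, 1 ≤ k ≤ p.
Pump with i = 2: xy^2z = a^{p+k} $ b^p, which would require p+k = p. But k ≥ 1, so xy^2z ∉ L.
Contradiction. Therefore L is not regular.

a^{p+k} $ b^p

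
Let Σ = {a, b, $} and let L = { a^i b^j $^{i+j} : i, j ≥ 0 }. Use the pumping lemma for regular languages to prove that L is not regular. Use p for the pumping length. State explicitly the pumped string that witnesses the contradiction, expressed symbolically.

Assume L is regular; let p be its pumping constant.
Take w = a^p b^p $^{2p} ∈ L (with i=j=p, i+j=2p), |w| = 4p ≥ p.
The pumping lemma gives a decomposition w = xyz where |xy| ≤ p and |y| ≥ 1.
Because |xy| ≤ p and w begins with p copies of a, we have y = a^k with 1 ≤ k ≤ p.
Consider xy^2z = a^{p+k} b^p $^{2p}. Now the a- and b-counts sum to 2p+k, but the $-count is 2p ≠ 2p+k. So xy^2z ∉ L.
This is a contradiction; hence L is not regular.

a^{p+k} b^p $^{2p}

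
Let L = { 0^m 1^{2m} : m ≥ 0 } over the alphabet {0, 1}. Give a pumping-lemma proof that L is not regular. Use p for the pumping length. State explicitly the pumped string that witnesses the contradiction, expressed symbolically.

0^{p+k} 1^{2p}

Assume L is regular; let p be its pumping constant.
Take w = 0^p 1^{2p}. Then w ∈ L and |w| = 3p ≥ p.
Write w = xyz as guaranteed by the lemma, with |xy| ≤ p and |y| > 0.
Since the first p symbols of w are all 0's and |xy| ≤ p, y lies entirely in the leading 0-block: y = 0^k for some k with 1 ≤ k ≤ p.
Pump with i = 2: xy^2z = 0^{p+k} 1^{2p}. For this to lie in L we would need 2p = 2(p+k), which forces k = 0. But k ≥ 1, so xy^2z ∉ L.
This is a contradiction; hence L is not regular.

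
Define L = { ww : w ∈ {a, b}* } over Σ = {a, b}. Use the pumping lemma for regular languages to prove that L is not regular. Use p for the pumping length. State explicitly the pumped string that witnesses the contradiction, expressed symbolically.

a^{p+k} b^p a^p b^p

Toward a contradiction, assume L is regular with pumping length p.
Take w = a^p b^p a^p b^p = uu where u = a^pb^p; then w ∈ L and |w| = 4p ≥ p.
By the pumping lemma, w = xyz with |xy| ≤ p and |y| > 0.
Since the first p symbols of w are all a's and |xy| ≤ p, y lies entirely in the leading a-block: y = a^k for some k with 1 ≤ k ≤ p.
Pump with i = 2: xy^2z = a^{p+k} b^p a^p b^p, of length 4p+k. Suppose this equals vv. The string starts with a and ends with b, so v does too; thus the boundary between the two copies of v is a b→a transition. There is exactly one such transition, at position 2p+k, so |v| = 2p+k and |vv| = 4p+2k ≠ 4p+k since k ≥ 1. So xy^2z ∉ L.
This contradicts the pumping lemma, so L is not regular.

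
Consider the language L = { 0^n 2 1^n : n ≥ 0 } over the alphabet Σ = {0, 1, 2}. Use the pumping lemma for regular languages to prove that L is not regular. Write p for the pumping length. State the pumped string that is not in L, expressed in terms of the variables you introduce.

Suppose for contradiction that L is regular, and let p be the pumping length.
Take w = 0^p 2 1^p ∈ L with |w| = 2p+1 ≥ p.
Write w = xyz as guaranteed by the lemma, with |xy| ≤ p and y is nonempty.
Because |xy| ≤ p and w begins with p copies of 0, we have y = 0^k with 1 ≤ k ≤ p.
Pump with i = 2: xy^2z = 0^{p+k} 2 1^p, which would require p+k = p. But k ≥ 1, so xy^2z ∉ L.
Contradiction. Therefore L is not regular.

0^{p+k} 2 1^p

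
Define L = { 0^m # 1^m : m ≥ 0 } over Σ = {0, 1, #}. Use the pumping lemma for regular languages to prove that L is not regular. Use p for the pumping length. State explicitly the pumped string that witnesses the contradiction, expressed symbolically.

Assume L is regular. Let p be the pumping length given by the pumping lemma.
Take w = 0^p # 1^p ∈ L with |w| = 2p+1 ≥ p.
By the pumping lemma, w = xyz with |xy| ≤ p and y is nonempty.
The first p characters of w are 0's, so xy (and hence y) consists only of 0's. Write y = 0^k, 1 ≤ k ≤ p.
Pump with i = 2: xy^2z = 0^{p+k} # 1^p, which would require p+k = p. But k ≥ 1, so xy^2z ∉ L.
This is a contradiction; hence L is not regular.

0^{p+k} # 1^p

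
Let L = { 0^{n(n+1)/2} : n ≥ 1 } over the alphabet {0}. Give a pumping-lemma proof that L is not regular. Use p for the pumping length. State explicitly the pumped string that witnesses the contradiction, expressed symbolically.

0^{p(p+1)/2+k}

Assume L is regular. Let p be the pumping length given by the pumping lemma.
Take w = 0^{p(p+1)/2} ∈ L with |w| = p(p+1)/2 ≥ p.
The pumping lemma gives a decomposition w = xyz where |xy| ≤ p and |y| ≥ 1.
Then y = 0^k for some k with 1 ≤ k ≤ p.
Pump with i = 2: xy^2z = 0^{p(p+1)/2+k}. Since 1 ≤ k ≤ p, p(p+1)/2 < p(p+1)/2+k ≤ p(p+1)/2+p < (p+1)(p+2)/2, so p(p+1)/2+k is strictly between consecutive triangular numbers. So xy^2z ∉ L.
Contradiction. Therefore L is not regular.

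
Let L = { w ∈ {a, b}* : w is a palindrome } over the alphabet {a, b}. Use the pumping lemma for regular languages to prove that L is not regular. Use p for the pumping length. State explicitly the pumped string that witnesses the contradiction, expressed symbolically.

a^{p+k} b a^p

Assume L is regular. Let p be the pumping length given by the pumping lemma.
Take w = a^p b a^p, a palindrome of length 2p+1 ≥ p.
By the pumping lemma, w = xyz with |xy| ≤ p and |y| > 0.
Because |xy| ≤ p and w begins with p copies of a, we have y = a^k with 1 ≤ k ≤ p.
Pump with i = 2: xy^2z = a^{p+k} b a^p. Its reverse is a^p b a^{p+k}, which differs from xy^2z since k ≥ 1. So xy^2z is not a palindrome and xy^2z ∉ L.
Contradiction. Therefore L is not regular.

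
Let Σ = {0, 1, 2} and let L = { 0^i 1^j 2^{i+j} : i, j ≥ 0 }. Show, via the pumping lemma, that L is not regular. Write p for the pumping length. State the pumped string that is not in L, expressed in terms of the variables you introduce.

0^{p+k} 1^p 2^{2p}

Assume L is regular. Let p be the pumping length given by the pumping lemma.
Take w = 0^p 1^p 2^{2p} ∈ L (with i=j=p, i+j=2p), |w| = 4p ≥ p.
The pumping lemma gives a decomposition w = xyz where |xy| ≤ p and |y| ≥ 1.
Because |xy| ≤ p and w begins with p copies of 0, we have y = 0^k with 1 ≤ k ≤ p.
Consider xy^2z = 0^{p+k} 1^p 2^{2p}. Now the 0- and 1-counts sum to 2p+k, but the 2-count is 2p ≠ 2p+k. So xy^2z ∉ L.
Contradiction. Therefore L is not regular.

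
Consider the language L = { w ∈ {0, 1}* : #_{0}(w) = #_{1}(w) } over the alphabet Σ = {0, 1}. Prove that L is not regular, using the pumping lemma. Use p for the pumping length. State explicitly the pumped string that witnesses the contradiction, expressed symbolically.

Suppose for contradiction that L is regular, and let p be the pumping length.
Choose w = 0^p 1^p ∈ L with |w| = 2p ≥ p.
The pumping lemma gives a decomposition w = xyz where |xy| ≤ p and y is nonempty.
Since the first p symbols of w are all 0's and |xy| ≤ p, y lies entirely in the leading 0-block: y = 0^k for some k with 1 ≤ k ≤ p.
Pump with i = 2: xy^2z = 0^{p+k} 1^p has p+k occurrences of 0 but only p of 1. Since k ≥ 1 the counts differ, so xy^2z ∉ L.
This is a contradiction; hence L is not regular.

0^{p+k} 1^p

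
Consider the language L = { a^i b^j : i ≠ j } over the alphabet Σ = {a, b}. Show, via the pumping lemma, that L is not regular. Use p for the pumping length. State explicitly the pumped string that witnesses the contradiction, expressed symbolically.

Toward a contradiction, assume L is regular with pumping length p.
Choose w = a^p b^{p+p!}. Since p ≠ p+p!, w ∈ L; and |w| ≥ p.
By the pumping lemma, w = xyz with |xy| ≤ p and |y| > 0.
The first p characters of w are a's, so xy (and hence y) consists only of a's. Write y = a^k, 1 ≤ k ≤ p.
Since 1 ≤ k ≤ p, k divides p!; set t = 1 + p!/k. Then xy^t z has p + (p!/k)·k = p + p! copies of a. Now the a-count equals the b-count, so i ≠ j fails. So xy^t z = a^{p+p!} b^{p+p!} ∉ L.
This contradicts the pumping lemma, so L is not regular.

a^{p+p!} b^{p+p!}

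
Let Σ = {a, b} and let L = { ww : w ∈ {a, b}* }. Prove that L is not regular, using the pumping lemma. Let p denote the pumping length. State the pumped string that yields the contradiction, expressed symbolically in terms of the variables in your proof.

a^{p+k} b^p a^p b^p

Assume L is regular. Let p be the pumping length given by the pumping lemma.
Take w = a^p b^p a^p b^p = uu where u = a^pb^p; then w ∈ L and |w| = 4p ≥ p.
Write w = xyz as guaranteed by the lemma, with |xy| ≤ p and |y| > 0.
The first p characters of w are a's, so xy (and hence y) consists only of a's. Write y = a^k, 1 ≤ k ≤ p.
Pump with i = 2: xy^2z = a^{p+k} b^p a^p b^p, of length 4p+k. Suppose this equals vv. The string starts with a and ends with b, so v does too; thus the boundary between the two copies of v is a b→a transition. There is exactly one such transition, at position 2p+k, so |v| = 2p+k and |vv| = 4p+2k ≠ 4p+k since k ≥ 1. So xy^2z ∉ L.
This is a contradiction; hence L is not regular.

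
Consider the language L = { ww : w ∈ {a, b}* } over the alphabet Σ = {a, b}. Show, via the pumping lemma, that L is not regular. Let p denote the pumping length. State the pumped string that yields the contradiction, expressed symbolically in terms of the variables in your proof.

a^{p+k} b^p a^p b^p

Toward a contradiction, assume L is regular with pumping length p.
Take w = a^p b^p a^p b^p = uu where u = a^pb^p; then w ∈ L and |w| = 4p ≥ p.
The pumping lemma gives a decomposition w = xyz where |xy| ≤ p and y is nonempty.
Because |xy| ≤ p and w begins with p copies of a, we have y = a^k with 1 ≤ k ≤ p.
Pump with i = 2: xy^2z = a^{p+k} b^p a^p b^p, of length 4p+k. Suppose this equals vv. The string starts with a and ends with b, so v does too; thus the boundary between the two copies of v is a b→a transition. There is exactly one such transition, at position 2p+k, so |v| = 2p+k and |vv| = 4p+2k ≠ 4p+k since k ≥ 1. So xy^2z ∉ L.
This contradicts the pumping lemma, so L is not regular.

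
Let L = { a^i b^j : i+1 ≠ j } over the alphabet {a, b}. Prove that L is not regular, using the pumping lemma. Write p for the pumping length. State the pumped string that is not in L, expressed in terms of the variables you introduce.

Toward a contradiction, assume L is regular with pumping length p.
Choose w = a^p b^{p+p!+1}. Since p ≠ (p+p!+1)-1 = p+p!, w ∈ L; and |w| ≥ p.
Write w = xyz as guaranteed by the lemma, with |xy| ≤ p and y is nonempty.
Since the first p symbols of w are all a's and |xy| ≤ p, y lies entirely in the leading a-block: y = a^k for some k with 1 ≤ k ≤ p.
Since 1 ≤ k ≤ p, k divides p!; set t = 1 + p!/k. Then xy^t z has p + (p!/k)·k = p + p! copies of a. Now the a-count is p+p! and (b-count)-1 = (p+p!+1)-1 = p+p!, so i+1 ≠ j fails. So xy^t z = a^{p+p!} b^{p+p!+1} ∉ L.
This is a contradiction; hence L is not regular.

a^{p+p!} b^{p+p!+1}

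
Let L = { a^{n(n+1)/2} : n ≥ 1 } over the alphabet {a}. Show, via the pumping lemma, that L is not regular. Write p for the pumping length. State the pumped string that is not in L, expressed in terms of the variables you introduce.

Assume L is regular; let p be its pumping constant.
Take w = a^{p(p+1)/2} ∈ L with |w| = p(p+1)/2 ≥ p.
The pumping lemma gives a decomposition w = xyz where |xy| ≤ p and |y| ≥ 1.
Then y = a^k for some k with 1 ≤ k ≤ p.
Pump with i = 2: xy^2z = a^{p(p+1)/2+k}. Since 1 ≤ k ≤ p, p(p+1)/2 < p(p+1)/2+k ≤ p(p+1)/2+p < (p+1)(p+2)/2, so p(p+1)/2+k is strictly between consecutive triangular numbers. So xy^2z ∉ L.
This is a contradiction; hence L is not regular.

a^{p(p+1)/2+k}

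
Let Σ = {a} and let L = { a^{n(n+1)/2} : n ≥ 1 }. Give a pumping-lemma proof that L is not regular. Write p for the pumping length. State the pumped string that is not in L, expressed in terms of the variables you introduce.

Assume L is regular. Let p be the pumping length given by the pumping lemma.
Take w = a^{p(p+1)/2} ∈ L with |w| = p(p+1)/2 ≥ p.
The pumping lemma gives a decomposition w = xyz where |xy| ≤ p and |y| ≥ 1.
Then y = a^k for some k with 1 ≤ k ≤ p.
Pump with i = 2: xy^2z = a^{p(p+1)/2+k}. Since 1 ≤ k ≤ p, p(p+1)/2 < p(p+1)/2+k ≤ p(p+1)/2+p < (p+1)(p+2)/2, so p(p+1)/2+k is strictly between consecutive triangular numbers. So xy^2z ∉ L.
Contradiction. Therefore L is not regular.

a^{p(p+1)/2+k}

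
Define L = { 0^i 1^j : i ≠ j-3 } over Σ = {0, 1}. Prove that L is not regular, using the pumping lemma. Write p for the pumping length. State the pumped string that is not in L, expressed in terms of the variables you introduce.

Assume L is regular. Let p be the pumping length given by the pumping lemma.
Choose w = 0^p 1^{p+p!+3}. Since p ≠ (p+p!+3)-3 = p+p!, w ∈ L; and |w| ≥ p.
By the pumping lemma, w = xyz with |xy| ≤ p and y is nonempty.
Since the first p symbols of w are all 0's and |xy| ≤ p, y lies entirely in the leading 0-block: y = 0^k for some k with 1 ≤ k ≤ p.
Since 1 ≤ k ≤ p, k divides p!; set t = 1 + p!/k. Then xy^t z has p + (p!/k)·k = p + p! copies of 0. Now the 0-count is p+p! and (1-count)-3 = (p+p!+3)-3 = p+p!, so i ≠ j-3 fails. So xy^t z = 0^{p+p!} 1^{p+p!+3} ∉ L.
Contradiction. Therefore L is not regular.

0^{p+p!} 1^{p+p!+3}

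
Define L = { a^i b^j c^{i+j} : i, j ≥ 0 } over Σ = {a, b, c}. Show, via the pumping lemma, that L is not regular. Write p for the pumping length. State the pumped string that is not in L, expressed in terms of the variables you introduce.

a^{p+k} b^p c^{2p}

Toward a contradiction, assume L is regular with pumping length p.
Take w = a^p b^p c^{2p} ∈ L (with i=j=p, i+j=2p), |w| = 4p ≥ p.
By the pumping lemma, w = xyz with |xy| ≤ p and |y| ≥ 1.
Since the first p symbols of w are all a's and |xy| ≤ p, y lies entirely in the leading a-block: y = a^k for some k with 1 ≤ k ≤ p.
Consider xy^2z = a^{p+k} b^p c^{2p}. Now the a- and b-counts sum to 2p+k, but the c-count is 2p ≠ 2p+k. So xy^2z ∉ L.
This is a contradiction; hence L is not regular.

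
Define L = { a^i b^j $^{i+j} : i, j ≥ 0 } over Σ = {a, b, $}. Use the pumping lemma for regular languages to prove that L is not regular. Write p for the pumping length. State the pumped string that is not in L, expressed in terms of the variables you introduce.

a^{p+k} b^p $^{2p}

Suppose for contradiction that L is regular, and let p be the pumping length.
Take w = a^p b^p $^{2p} ∈ L (with i=j=p, i+j=2p), |w| = 4p ≥ p.
Write w = xyz as guaranteed by the lemma, with |xy| ≤ p and y is nonempty.
Since the first p symbols of w are all a's and |xy| ≤ p, y lies entirely in the leading a-block: y = a^k for some k with 1 ≤ k ≤ p.
Consider xy^2z = a^{p+k} b^p $^{2p}. Now the a- and b-counts sum to 2p+k, but the $-count is 2p ≠ 2p+k. So xy^2z ∉ L.
Contradiction. Therefore L is not regular.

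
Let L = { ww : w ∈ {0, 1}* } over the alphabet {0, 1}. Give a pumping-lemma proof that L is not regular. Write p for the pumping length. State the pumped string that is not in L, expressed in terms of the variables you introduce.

0^{p+k} 1^p 0^p 1^p

Assume L is regular. Let p be the pumping length given by the pumping lemma.
Take w = 0^p 1^p 0^p 1^p = uu where u = 0^p1^p; then w ∈ L and |w| = 4p ≥ p.
By the pumping lemma, w = xyz with |xy| ≤ p and |y| > 0.
Because |xy| ≤ p and w begins with p copies of 0, we have y = 0^k with 1 ≤ k ≤ p.
Pump with i = 2: xy^2z = 0^{p+k} 1^p 0^p 1^p, of length 4p+k. Suppose this equals vv. The string starts with 0 and ends with 1, so v does too; thus the boundary between the two copies of v is a 1→0 transition. There is exactly one such transition, at position 2p+k, so |v| = 2p+k and |vv| = 4p+2k ≠ 4p+k since k ≥ 1. So xy^2z ∉ L.
This contradicts the pumping lemma, so L is not regular.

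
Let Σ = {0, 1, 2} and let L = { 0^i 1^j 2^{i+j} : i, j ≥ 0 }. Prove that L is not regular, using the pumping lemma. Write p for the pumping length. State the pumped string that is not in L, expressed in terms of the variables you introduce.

Toward a contradiction, assume L is regular with pumping length p.
Take w = 0^p 1^p 2^{2p} ∈ L (with i=j=p, i+j=2p), |w| = 4p ≥ p.
Write w = xyz as guaranteed by the lemma, with |xy| ≤ p and |y| ≥ 1.
Because |xy| ≤ p and w begins with p copies of 0, we have y = 0^k with 1 ≤ k ≤ p.
Consider xy^2z = 0^{p+k} 1^p 2^{2p}. Now the 0- and 1-counts sum to 2p+k, but the 2-count is 2p ≠ 2p+k. So xy^2z ∉ L.
This contradicts the pumping lemma, so L is not regular.

0^{p+k} 1^p 2^{2p}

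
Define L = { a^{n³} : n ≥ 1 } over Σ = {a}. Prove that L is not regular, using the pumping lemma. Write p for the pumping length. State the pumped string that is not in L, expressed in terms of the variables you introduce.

Assume L is regular. Let p be the pumping length given by the pumping lemma.
Take w = a^{p³} ∈ L with |w| = p³ ≥ p.
Write w = xyz as guaranteed by the lemma, with |xy| ≤ p and |y| ≥ 1.
Then y = a^k for some k with 1 ≤ k ≤ p.
Pump with i = 2: xy^2z = a^{p³+k}. Since 1 ≤ k ≤ p, p³ < p³+k ≤ p³+p < p³+3p²+3p+1 = (p+1)³, so p³+k is not a perfect cube. So xy^2z ∉ L.
This is a contradiction; hence L is not regular.

a^{p³+k}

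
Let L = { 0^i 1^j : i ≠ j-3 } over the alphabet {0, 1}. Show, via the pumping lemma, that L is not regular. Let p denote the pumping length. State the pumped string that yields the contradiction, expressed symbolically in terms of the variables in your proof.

0^{p+p!} 1^{p+p!+3}

Assume L is regular; let p be its pumping constant.
Choose w = 0^p 1^{p+p!+3}. Since p ≠ (p+p!+3)-3 = p+p!, w ∈ L; and |w| ≥ p.
The pumping lemma gives a decomposition w = xyz where |xy| ≤ p and |y| ≥ 1.
Since the first p symbols of w are all 0's and |xy| ≤ p, y lies entirely in the leading 0-block: y = 0^k for some k with 1 ≤ k ≤ p.
Since 1 ≤ k ≤ p, k divides p!; set t = 1 + p!/k. Then xy^t z has p + (p!/k)·k = p + p! copies of 0. Now the 0-count is p+p! and (1-count)-3 = (p+p!+3)-3 = p+p!, so i ≠ j-3 fails. So xy^t z = 0^{p+p!} 1^{p+p!+3} ∉ L.
Contradiction. Therefore L is not regular.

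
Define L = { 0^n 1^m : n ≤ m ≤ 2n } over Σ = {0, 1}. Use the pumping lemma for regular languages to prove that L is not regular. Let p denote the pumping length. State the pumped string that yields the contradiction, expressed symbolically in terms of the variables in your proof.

0^{p+k} 1^p

Suppose for contradiction that L is regular, and let p be the pumping length.
Take w = 0^p 1^p ∈ L (since p ≤ p ≤ 2p), with |w| = 2p ≥ p.
Write w = xyz as guaranteed by the lemma, with |xy| ≤ p and y is nonempty.
The first p characters of w are 0's, so xy (and hence y) consists only of 0's. Write y = 0^k, 1 ≤ k ≤ p.
Pump with i = 2: xy^2z = 0^{p+k} 1^p. Now n = p+k > p = m, so the condition n ≤ m fails. Thus xy^2z ∉ L.
This is a contradiction; hence L is not regular.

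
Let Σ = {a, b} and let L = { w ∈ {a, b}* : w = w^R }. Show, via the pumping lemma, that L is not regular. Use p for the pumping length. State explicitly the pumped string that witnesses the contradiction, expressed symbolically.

Suppose for contradiction that L is regular, and let p be the pumping length.
Take w = a^p b a^p, a palindrome of length 2p+1 ≥ p.
Write w = xyz as guaranteed by the lemma, with |xy| ≤ p and |y| ≥ 1.
Because |xy| ≤ p and w begins with p copies of a, we have y = a^k with 1 ≤ k ≤ p.
Pump with i = 2: xy^2z = a^{p+k} b a^p. Its reverse is a^p b a^{p+k}, which differs from xy^2z since k ≥ 1. So xy^2z is not a palindrome and xy^2z ∉ L.
Contradiction. Therefore L is not regular.

a^{p+k} b a^p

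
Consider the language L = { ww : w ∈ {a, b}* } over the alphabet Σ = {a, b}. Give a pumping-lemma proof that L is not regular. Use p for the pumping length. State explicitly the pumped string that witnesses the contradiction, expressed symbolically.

Assume L is regular. Let p be the pumping length given by the pumping lemma.
Take w = a^p b^p a^p b^p = uu where u = a^pb^p; then w ∈ L and |w| = 4p ≥ p.
The pumping lemma gives a decomposition w = xyz where |xy| ≤ p and |y| > 0.
Because |xy| ≤ p and w begins with p copies of a, we have y = a^k with 1 ≤ k ≤ p.
Pump with i = 2: xy^2z = a^{p+k} b^p a^p b^p, of length 4p+k. Suppose this equals vv. The string starts with a and ends with b, so v does too; thus the boundary between the two copies of v is a b→a transition. There is exactly one such transition, at position 2p+k, so |v| = 2p+k and |vv| = 4p+2k ≠ 4p+k since k ≥ 1. So xy^2z ∉ L.
Contradiction. Therefore L is not regular.

a^{p+k} b^p a^p b^p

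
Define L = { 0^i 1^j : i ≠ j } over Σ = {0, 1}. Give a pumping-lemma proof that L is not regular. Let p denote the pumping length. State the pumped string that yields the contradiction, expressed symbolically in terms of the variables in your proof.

0^{p+p!} 1^{p+p!}

Toward a contradiction, assume L is regular with pumping length p.
Choose w = 0^p 1^{p+p!}. Since p ≠ p+p!, w ∈ L; and |w| ≥ p.
By the pumping lemma, w = xyz with |xy| ≤ p and |y| ≥ 1.
Because |xy| ≤ p and w begins with p copies of 0, we have y = 0^k with 1 ≤ k ≤ p.
Since 1 ≤ k ≤ p, k divides p!; set t = 1 + p!/k. Then xy^t z has p + (p!/k)·k = p + p! copies of 0. Now the 0-count equals the 1-count, so i ≠ j fails. So xy^t z = 0^{p+p!} 1^{p+p!} ∉ L.
Contradiction. Therefore L is not regular.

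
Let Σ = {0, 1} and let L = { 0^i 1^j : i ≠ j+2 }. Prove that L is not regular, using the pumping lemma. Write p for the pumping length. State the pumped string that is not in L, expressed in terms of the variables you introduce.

0^{p+p!} 1^{p+p!-2}

Suppose for contradiction that L is regular, and let p be the pumping length.
Choose w = 0^p 1^{p+p!-2}. Since p ≠ (p+p!-2)+2 = p+p!, w ∈ L; and |w| ≥ p.
By the pumping lemma, w = xyz with |xy| ≤ p and |y| > 0.
Because |xy| ≤ p and w begins with p copies of 0, we have y = 0^k with 1 ≤ k ≤ p.
Since 1 ≤ k ≤ p, k divides p!; set t = 1 + p!/k. Then xy^t z has p + (p!/k)·k = p + p! copies of 0. Now the 0-count is p+p! and (1-count)+2 = (p+p!-2)+2 = p+p!, so i ≠ j+2 fails. So xy^t z = 0^{p+p!} 1^{p+p!-2} ∉ L.
Contradiction. Therefore L is not regular.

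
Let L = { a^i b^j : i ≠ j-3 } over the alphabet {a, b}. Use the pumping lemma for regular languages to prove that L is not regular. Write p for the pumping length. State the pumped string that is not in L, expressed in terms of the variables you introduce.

a^{p+p!} b^{p+p!+3}

Toward a contradiction, assume L is regular with pumping length p.
Choose w = a^p b^{p+p!+3}. Since p ≠ (p+p!+3)-3 = p+p!, w ∈ L; and |w| ≥ p.
By the pumping lemma, w = xyz with |xy| ≤ p and |y| ≥ 1.
Because |xy| ≤ p and w begins with p copies of a, we have y = a^k with 1 ≤ k ≤ p.
Since 1 ≤ k ≤ p, k divides p!; set t = 1 + p!/k. Then xy^t z has p + (p!/k)·k = p + p! copies of a. Now the a-count is p+p! and (b-count)-3 = (p+p!+3)-3 = p+p!, so i ≠ j-3 fails. So xy^t z = a^{p+p!} b^{p+p!+3} ∉ L.
Contradiction. Therefore L is not regular.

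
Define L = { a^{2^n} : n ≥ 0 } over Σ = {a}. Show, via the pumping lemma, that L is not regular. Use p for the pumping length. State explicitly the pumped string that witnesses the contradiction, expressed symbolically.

a^{2^p+k}

Toward a contradiction, assume L is regular with pumping length p.
Take w = a^{2^p} ∈ L with |w| = 2^p ≥ p.
By the pumping lemma, w = xyz with |xy| ≤ p and y is nonempty.
Then y = a^k for some k with 1 ≤ k ≤ p.
Pump with i = 2: xy^2z = a^{2^p+k}. Since 1 ≤ k ≤ p < 2^p, we have 2^p < 2^p+k < 2^{p+1}, so 2^p+k is not a power of 2. So xy^2z ∉ L.
Contradiction. Therefore L is not regular.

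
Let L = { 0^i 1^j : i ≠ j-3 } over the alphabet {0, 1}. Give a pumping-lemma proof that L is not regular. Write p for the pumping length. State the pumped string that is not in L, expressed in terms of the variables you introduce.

0^{p+p!} 1^{p+p!+3}

Suppose for contradiction that L is regular, and let p be the pumping length.
Choose w = 0^p 1^{p+p!+3}. Since p ≠ (p+p!+3)-3 = p+p!, w ∈ L; and |w| ≥ p.
Write w = xyz as guaranteed by the lemma, with |xy| ≤ p and |y| ≥ 1.
Since the first p symbols of w are all 0's and |xy| ≤ p, y lies entirely in the leading 0-block: y = 0^k for some k with 1 ≤ k ≤ p.
Since 1 ≤ k ≤ p, k divides p!; set t = 1 + p!/k. Then xy^t z has p + (p!/k)·k = p + p! copies of 0. Now the 0-count is p+p! and (1-count)-3 = (p+p!+3)-3 = p+p!, so i ≠ j-3 fails. So xy^t z = 0^{p+p!} 1^{p+p!+3} ∉ L.
This is a contradiction; hence L is not regular.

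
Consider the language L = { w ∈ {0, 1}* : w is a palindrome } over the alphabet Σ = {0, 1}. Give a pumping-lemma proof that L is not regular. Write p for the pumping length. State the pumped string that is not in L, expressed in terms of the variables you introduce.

Suppose for contradiction that L is regular, and let p be the pumping length.
Take w = 0^p 1 0^p, a palindrome of length 2p+1 ≥ p.
Write w = xyz as guaranteed by the lemma, with |xy| ≤ p and |y| ≥ 1.
Because |xy| ≤ p and w begins with p copies of 0, we have y = 0^k with 1 ≤ k ≤ p.
Pump with i = 2: xy^2z = 0^{p+k} 1 0^p. Its reverse is 0^p 1 0^{p+k}, which differs from xy^2z since k ≥ 1. So xy^2z is not a palindrome and xy^2z ∉ L.
Contradiction. Therefore L is not regular.

0^{p+k} 1 0^p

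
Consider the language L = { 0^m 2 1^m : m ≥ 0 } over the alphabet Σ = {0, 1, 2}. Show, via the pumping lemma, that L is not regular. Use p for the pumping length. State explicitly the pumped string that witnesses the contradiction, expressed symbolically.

0^{p+k} 2 1^p

Toward a contradiction, assume L is regular with pumping length p.
Take w = 0^p 2 1^p ∈ L with |w| = 2p+1 ≥ p.
The pumping lemma gives a decomposition w = xyz where |xy| ≤ p and y is nonempty.
The first p characters of w are 0's, so xy (and hence y) consists only of 0's. Write y = 0^k, 1 ≤ k ≤ p.
Pump with i = 2: xy^2z = 0^{p+k} 2 1^p, which would require p+k = p. But k ≥ 1, so xy^2z ∉ L.
This is a contradiction; hence L is not regular.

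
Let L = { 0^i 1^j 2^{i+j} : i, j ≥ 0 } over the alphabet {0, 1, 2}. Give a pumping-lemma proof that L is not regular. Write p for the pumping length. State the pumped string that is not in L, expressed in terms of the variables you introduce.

0^{p+k} 1^p 2^{2p}

Suppose for contradiction that L is regular, and let p be the pumping length.
Take w = 0^p 1^p 2^{2p} ∈ L (with i=j=p, i+j=2p), |w| = 4p ≥ p.
Write w = xyz as guaranteed by the lemma, with |xy| ≤ p and y is nonempty.
Since the first p symbols of w are all 0's and |xy| ≤ p, y lies entirely in the leading 0-block: y = 0^k for some k with 1 ≤ k ≤ p.
Consider xy^2z = 0^{p+k} 1^p 2^{2p}. Now the 0- and 1-counts sum to 2p+k, but the 2-count is 2p ≠ 2p+k. So xy^2z ∉ L.
This is a contradiction; hence L is not regular.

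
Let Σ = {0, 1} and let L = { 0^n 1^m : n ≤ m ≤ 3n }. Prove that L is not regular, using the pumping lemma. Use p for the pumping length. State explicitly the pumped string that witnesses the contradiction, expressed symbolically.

Suppose for contradiction that L is regular, and let p be the pumping length.
Take w = 0^p 1^p ∈ L (since p ≤ p ≤ 3p), with |w| = 2p ≥ p.
Write w = xyz as guaranteed by the lemma, with |xy| ≤ p and y is nonempty.
The first p characters of w are 0's, so xy (and hence y) consists only of 0's. Write y = 0^k, 1 ≤ k ≤ p.
Pump with i = 2: xy^2z = 0^{p+k} 1^p. Now n = p+k > p = m, so the condition n ≤ m fails. Thus xy^2z ∉ L.
This contradicts the pumping lemma, so L is not regular.

0^{p+k} 1^p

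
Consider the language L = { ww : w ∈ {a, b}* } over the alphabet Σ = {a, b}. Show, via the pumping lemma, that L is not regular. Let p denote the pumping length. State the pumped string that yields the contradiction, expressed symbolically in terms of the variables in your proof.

Suppose for contradiction that L is regular, and let p be the pumping length.
Take w = a^p b^p a^p b^p = uu where u = a^pb^p; then w ∈ L and |w| = 4p ≥ p.
By the pumping lemma, w = xyz with |xy| ≤ p and y is nonempty.
The first p characters of w are a's, so xy (and hence y) consists only of a's. Write y = a^k, 1 ≤ k ≤ p.
Pump with i = 2: xy^2z = a^{p+k} b^p a^p b^p, of length 4p+k. Suppose this equals vv. The string starts with a and ends with b, so v does too; thus the boundary between the two copies of v is a b→a transition. There is exactly one such transition, at position 2p+k, so |v| = 2p+k and |vv| = 4p+2k ≠ 4p+k since k ≥ 1. So xy^2z ∉ L.
Contradiction. Therefore L is not regular.

a^{p+k} b^p a^p b^p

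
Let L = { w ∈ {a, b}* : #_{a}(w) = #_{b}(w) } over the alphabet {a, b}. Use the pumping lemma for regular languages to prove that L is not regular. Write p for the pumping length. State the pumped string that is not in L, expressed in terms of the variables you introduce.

Toward a contradiction, assume L is regular with pumping length p.
Choose w = a^p b^p ∈ L with |w| = 2p ≥ p.
By the pumping lemma, w = xyz with |xy| ≤ p and y is nonempty.
Since the first p symbols of w are all a's and |xy| ≤ p, y lies entirely in the leading a-block: y = a^k for some k with 1 ≤ k ≤ p.
Pump with i = 2: xy^2z = a^{p+k} b^p has p+k occurrences of a but only p of b. Since k ≥ 1 the counts differ, so xy^2z ∉ L.
Contradiction. Therefore L is not regular.

a^{p+k} b^p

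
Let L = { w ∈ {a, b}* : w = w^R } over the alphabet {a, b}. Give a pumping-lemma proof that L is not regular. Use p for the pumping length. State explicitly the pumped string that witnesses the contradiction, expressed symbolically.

Assume L is regular; let p be its pumping constant.
Take w = a^p b a^p, a palindrome of length 2p+1 ≥ p.
Write w = xyz as guaranteed by the lemma, with |xy| ≤ p and y is nonempty.
The first p characters of w are a's, so xy (and hence y) consists only of a's. Write y = a^k, 1 ≤ k ≤ p.
Pump with i = 2: xy^2z = a^{p+k} b a^p. Its reverse is a^p b a^{p+k}, which differs from xy^2z since k ≥ 1. So xy^2z is not a palindrome and xy^2z ∉ L.
This is a contradiction; hence L is not regular.

a^{p+k} b a^p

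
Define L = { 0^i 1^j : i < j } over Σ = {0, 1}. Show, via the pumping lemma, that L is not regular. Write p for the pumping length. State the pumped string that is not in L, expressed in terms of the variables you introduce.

Assume L is regular. Let p be the pumping length given by the pumping lemma.
Choose w = 0^p 1^{p+1} ∈ L, with |w| = 2p+1 ≥ p.
Write w = xyz as guaranteed by the lemma, with |xy| ≤ p and |y| > 0.
The first p characters of w are 0's, so xy (and hence y) consists only of 0's. Write y = 0^k, 1 ≤ k ≤ p.
Consider xy^2z = 0^{p+k} 1^{p+1}. Since k ≥ 1, the 0-count p+k is at least p+1, so i < j fails; thus xy^2z ∉ L.
This contradicts the pumping lemma, so L is not regular.

0^{p+k} 1^{p+1}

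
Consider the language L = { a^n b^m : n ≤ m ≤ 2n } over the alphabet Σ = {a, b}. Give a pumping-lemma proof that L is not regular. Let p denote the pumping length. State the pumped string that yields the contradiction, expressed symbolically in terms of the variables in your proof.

Assume L is regular; let p be its pumping constant.
Take w = a^p b^p ∈ L (since p ≤ p ≤ 2p), with |w| = 2p ≥ p.
The pumping lemma gives a decomposition w = xyz where |xy| ≤ p and |y| > 0.
Since the first p symbols of w are all a's and |xy| ≤ p, y lies entirely in the leading a-block: y = a^k for some k with 1 ≤ k ≤ p.
Pump with i = 2: xy^2z = a^{p+k} b^p. Now n = p+k > p = m, so the condition n ≤ m fails. Thus xy^2z ∉ L.
This is a contradiction; hence L is not regular.

a^{p+k} b^p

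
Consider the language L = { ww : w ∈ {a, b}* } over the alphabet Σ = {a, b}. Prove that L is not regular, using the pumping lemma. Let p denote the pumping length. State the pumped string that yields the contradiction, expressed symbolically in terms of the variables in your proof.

a^{p+k} b^p a^p b^p

Assume L is regular. Let p be the pumping length given by the pumping lemma.
Take w = a^p b^p a^p b^p = uu where u = a^pb^p; then w ∈ L and |w| = 4p ≥ p.
Write w = xyz as guaranteed by the lemma, with |xy| ≤ p and |y| > 0.
The first p characters of w are a's, so xy (and hence y) consists only of a's. Write y = a^k, 1 ≤ k ≤ p.
Pump with i = 2: xy^2z = a^{p+k} b^p a^p b^p, of length 4p+k. Suppose this equals vv. The string starts with a and ends with b, so v does too; thus the boundary between the two copies of v is a b→a transition. There is exactly one such transition, at position 2p+k, so |v| = 2p+k and |vv| = 4p+2k ≠ 4p+k since k ≥ 1. So xy^2z ∉ L.
This is a contradiction; hence L is not regular.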